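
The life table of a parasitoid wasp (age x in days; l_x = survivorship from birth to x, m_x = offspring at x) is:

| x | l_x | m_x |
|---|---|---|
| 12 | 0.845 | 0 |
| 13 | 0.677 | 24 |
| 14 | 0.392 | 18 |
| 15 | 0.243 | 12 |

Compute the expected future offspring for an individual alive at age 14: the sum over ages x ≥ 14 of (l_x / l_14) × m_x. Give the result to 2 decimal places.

25.44

l_14 = 0.392. Conditional survival from age 14 to x is l_x / l_14.
  x=14: (0.392/0.392) × 18 = 18.0000
  x=15: (0.243/0.392) × 12 = 7.4388
Sum = 18.0000 + 7.4388 = 25.4388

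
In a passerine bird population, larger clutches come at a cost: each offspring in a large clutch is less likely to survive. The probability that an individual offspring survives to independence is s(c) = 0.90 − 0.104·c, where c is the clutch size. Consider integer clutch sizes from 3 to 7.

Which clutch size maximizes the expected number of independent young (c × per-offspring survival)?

Expected independent young = c × s(c):
  c=3: 3 × 0.588 = 1.764
  c=4: 4 × 0.484 = 1.936
  c=5: 5 × 0.380 = 1.900
  c=6: 6 × 0.276 = 1.656
  c=7: 7 × 0.172 = 1.204
Maximum at c = 4 (1.936 independent young).

4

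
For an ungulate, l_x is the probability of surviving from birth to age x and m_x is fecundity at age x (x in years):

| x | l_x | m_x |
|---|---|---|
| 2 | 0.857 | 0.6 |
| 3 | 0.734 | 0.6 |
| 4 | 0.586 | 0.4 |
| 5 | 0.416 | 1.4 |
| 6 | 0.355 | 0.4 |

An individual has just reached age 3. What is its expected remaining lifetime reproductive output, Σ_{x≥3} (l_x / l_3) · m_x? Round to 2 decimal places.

l_3 = 0.734. Conditional survival from age 3 to x is l_x / l_3.
  x=3: (0.734/0.734) × 0.6 = 0.6000
  x=4: (0.586/0.734) × 0.4 = 0.3193
  x=5: (0.416/0.734) × 1.4 = 0.7935
  x=6: (0.355/0.734) × 0.4 = 0.1935
Sum = 0.6000 + 0.3193 + 0.7935 + 0.1935 = 1.9063

1.91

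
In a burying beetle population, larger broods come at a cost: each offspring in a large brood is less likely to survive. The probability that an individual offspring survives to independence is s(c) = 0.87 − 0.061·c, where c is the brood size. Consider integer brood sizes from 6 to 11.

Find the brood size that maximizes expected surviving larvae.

7

Expected surviving larvae = c × s(c):
  c=6: 6 × 0.504 = 3.024
  c=7: 7 × 0.443 = 3.101
  c=8: 8 × 0.382 = 3.056
  c=9: 9 × 0.321 = 2.889
  c=10: 10 × 0.260 = 2.600
  c=11: 11 × 0.199 = 2.189
Maximum at c = 7 (3.101 surviving larvae).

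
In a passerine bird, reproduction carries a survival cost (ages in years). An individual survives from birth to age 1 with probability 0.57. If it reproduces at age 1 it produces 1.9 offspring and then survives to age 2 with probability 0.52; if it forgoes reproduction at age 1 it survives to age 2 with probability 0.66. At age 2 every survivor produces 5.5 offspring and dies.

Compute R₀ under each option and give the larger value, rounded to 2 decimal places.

2.71

breed at age 1: R₀ = 0.57 × (1.9 + 0.52 × 5.5) = 0.57 × 4.7600 = 2.7132
delay to age 2: R₀ = 0.57 × (0.66 × 5.5) = 0.57 × 3.6300 = 2.0691
Higher: breed at age 1 (2.7132).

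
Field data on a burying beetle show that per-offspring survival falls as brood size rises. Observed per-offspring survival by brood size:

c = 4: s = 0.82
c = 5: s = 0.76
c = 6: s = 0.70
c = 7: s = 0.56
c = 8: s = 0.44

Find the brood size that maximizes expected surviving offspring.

Expected surviving offspring = c × s(c):
  c=4: 4 × 0.82 = 3.280
  c=5: 5 × 0.76 = 3.800
  c=6: 6 × 0.70 = 4.200
  c=7: 7 × 0.56 = 3.920
  c=8: 8 × 0.44 = 3.520
Maximum at c = 6 (4.200 surviving offspring).

6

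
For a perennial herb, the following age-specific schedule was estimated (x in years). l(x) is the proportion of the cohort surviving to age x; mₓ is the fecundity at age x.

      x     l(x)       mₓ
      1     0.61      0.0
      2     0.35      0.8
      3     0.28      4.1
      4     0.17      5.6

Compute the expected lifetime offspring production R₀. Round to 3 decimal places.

2.380

R₀ = Σ l(x) mₓ:
  age 1: 0.61 × 0.0 = 0.0000
  age 2: 0.35 × 0.8 = 0.2800
  age 3: 0.28 × 4.1 = 1.1480
  age 4: 0.17 × 5.6 = 0.9520
R₀ = 0.0000 + 0.2800 + 1.1480 + 0.9520 = 2.3800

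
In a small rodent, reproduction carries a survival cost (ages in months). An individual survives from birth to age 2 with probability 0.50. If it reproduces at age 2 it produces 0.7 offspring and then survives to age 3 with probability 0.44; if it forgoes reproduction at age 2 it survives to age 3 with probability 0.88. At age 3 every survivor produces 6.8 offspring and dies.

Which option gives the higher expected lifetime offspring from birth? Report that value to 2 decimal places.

2.99

breed at age 2: R₀ = 0.50 × (0.7 + 0.44 × 6.8) = 0.50 × 3.6920 = 1.8460
delay to age 3: R₀ = 0.50 × (0.88 × 6.8) = 0.50 × 5.9840 = 2.9920
Higher: delay to age 3 (2.9920).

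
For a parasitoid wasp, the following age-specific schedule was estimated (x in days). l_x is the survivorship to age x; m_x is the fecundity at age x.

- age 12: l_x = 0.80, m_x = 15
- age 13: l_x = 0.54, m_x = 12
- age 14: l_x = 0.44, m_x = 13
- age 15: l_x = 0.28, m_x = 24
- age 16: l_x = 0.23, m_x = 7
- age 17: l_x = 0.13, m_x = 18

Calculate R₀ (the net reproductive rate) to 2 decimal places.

R₀ = Σ l_x m_x:
  age 12: 0.80 × 15 = 12.0000
  age 13: 0.54 × 12 = 6.4800
  age 14: 0.44 × 13 = 5.7200
  age 15: 0.28 × 24 = 6.7200
  age 16: 0.23 × 7 = 1.6100
  age 17: 0.13 × 18 = 2.3400
R₀ = 12.0000 + 6.4800 + 5.7200 + 6.7200 + 1.6100 + 2.3400 = 34.8700

34.87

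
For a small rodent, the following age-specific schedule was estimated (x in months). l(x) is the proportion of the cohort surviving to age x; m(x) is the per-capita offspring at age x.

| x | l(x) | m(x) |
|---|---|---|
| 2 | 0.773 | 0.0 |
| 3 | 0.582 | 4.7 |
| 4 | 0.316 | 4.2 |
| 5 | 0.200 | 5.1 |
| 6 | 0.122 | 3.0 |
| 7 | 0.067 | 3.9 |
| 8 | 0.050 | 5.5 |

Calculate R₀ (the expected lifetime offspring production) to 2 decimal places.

R₀ = Σ l(x) m(x):
  age 2: 0.773 × 0.0 = 0.0000
  age 3: 0.582 × 4.7 = 2.7354
  age 4: 0.316 × 4.2 = 1.3272
  age 5: 0.200 × 5.1 = 1.0200
  age 6: 0.122 × 3.0 = 0.3660
  age 7: 0.067 × 3.9 = 0.2613
  age 8: 0.050 × 5.5 = 0.2750
R₀ = 0.0000 + 2.7354 + 1.3272 + 1.0200 + 0.3660 + 0.2613 + 0.2750 = 5.9849

5.98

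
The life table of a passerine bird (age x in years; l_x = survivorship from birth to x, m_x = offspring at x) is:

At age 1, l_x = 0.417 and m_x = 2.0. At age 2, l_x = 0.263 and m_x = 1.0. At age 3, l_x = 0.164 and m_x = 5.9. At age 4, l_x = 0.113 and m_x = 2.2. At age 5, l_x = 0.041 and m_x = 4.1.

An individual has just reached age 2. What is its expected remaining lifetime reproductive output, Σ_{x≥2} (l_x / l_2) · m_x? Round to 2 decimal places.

l_2 = 0.263. Conditional survival from age 2 to x is l_x / l_2.
  x=2: (0.263/0.263) × 1.0 = 1.0000
  x=3: (0.164/0.263) × 5.9 = 3.6791
  x=4: (0.113/0.263) × 2.2 = 0.9452
  x=5: (0.041/0.263) × 4.1 = 0.6392
Sum = 1.0000 + 3.6791 + 0.9452 + 0.6392 = 6.2635

6.26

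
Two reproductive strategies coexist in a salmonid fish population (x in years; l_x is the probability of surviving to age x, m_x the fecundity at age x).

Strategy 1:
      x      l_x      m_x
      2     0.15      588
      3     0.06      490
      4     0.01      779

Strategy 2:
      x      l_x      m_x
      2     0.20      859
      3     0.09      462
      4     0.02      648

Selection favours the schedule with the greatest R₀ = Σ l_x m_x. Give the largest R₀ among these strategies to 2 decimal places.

226.34

Strategy 1: R₀ = 0.15×588 + 0.06×490 + 0.01×779 = 125.3900
Strategy 2: R₀ = 0.20×859 + 0.09×462 + 0.02×648 = 226.3400
Highest R₀: strategy 2 with 226.3400.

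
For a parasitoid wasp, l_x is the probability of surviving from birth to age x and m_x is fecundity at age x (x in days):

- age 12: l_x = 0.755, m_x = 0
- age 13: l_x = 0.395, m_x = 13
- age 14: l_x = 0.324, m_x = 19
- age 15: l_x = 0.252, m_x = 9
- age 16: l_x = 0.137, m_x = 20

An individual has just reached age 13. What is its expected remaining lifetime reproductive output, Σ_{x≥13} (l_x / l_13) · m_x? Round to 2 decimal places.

41.26

l_13 = 0.395. Conditional survival from age 13 to x is l_x / l_13.
  x=13: (0.395/0.395) × 13 = 13.0000
  x=14: (0.324/0.395) × 19 = 15.5848
  x=15: (0.252/0.395) × 9 = 5.7418
  x=16: (0.137/0.395) × 20 = 6.9367
Sum = 13.0000 + 15.5848 + 5.7418 + 6.9367 = 41.2633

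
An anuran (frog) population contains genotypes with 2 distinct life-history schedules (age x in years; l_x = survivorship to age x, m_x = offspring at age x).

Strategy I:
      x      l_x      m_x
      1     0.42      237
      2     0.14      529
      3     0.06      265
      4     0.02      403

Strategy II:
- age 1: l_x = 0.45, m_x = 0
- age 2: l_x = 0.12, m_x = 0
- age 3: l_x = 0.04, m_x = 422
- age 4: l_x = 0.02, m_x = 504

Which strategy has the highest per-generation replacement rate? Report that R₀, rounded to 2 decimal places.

Strategy I: R₀ = 0.42×237 + 0.14×529 + 0.06×265 + 0.02×403 = 197.5600
Strategy II: R₀ = 0.45×0 + 0.12×0 + 0.04×422 + 0.02×504 = 26.9600
Highest R₀: strategy I with 197.5600.

197.56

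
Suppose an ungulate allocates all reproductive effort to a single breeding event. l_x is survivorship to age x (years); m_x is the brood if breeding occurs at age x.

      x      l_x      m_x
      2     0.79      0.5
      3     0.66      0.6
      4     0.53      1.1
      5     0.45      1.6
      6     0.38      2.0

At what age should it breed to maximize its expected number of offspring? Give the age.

Expected offspring if breeding at age x = l_x × m_x:
  age 2: 0.79 × 0.5 = 0.395
  age 3: 0.66 × 0.6 = 0.396
  age 4: 0.53 × 1.1 = 0.583
  age 5: 0.45 × 1.6 = 0.720
  age 6: 0.38 × 2.0 = 0.760
Maximum at age 6 (0.760).

6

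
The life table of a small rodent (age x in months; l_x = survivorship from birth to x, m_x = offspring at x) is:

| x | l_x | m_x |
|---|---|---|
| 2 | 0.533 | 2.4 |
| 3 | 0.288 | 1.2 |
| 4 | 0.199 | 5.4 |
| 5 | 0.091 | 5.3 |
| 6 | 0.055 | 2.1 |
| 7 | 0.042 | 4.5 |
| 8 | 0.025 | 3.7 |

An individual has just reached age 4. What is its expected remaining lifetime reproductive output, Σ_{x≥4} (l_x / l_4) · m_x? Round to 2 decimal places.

l_4 = 0.199. Conditional survival from age 4 to x is l_x / l_4.
  x=4: (0.199/0.199) × 5.4 = 5.4000
  x=5: (0.091/0.199) × 5.3 = 2.4236
  x=6: (0.055/0.199) × 2.1 = 0.5804
  x=7: (0.042/0.199) × 4.5 = 0.9497
  x=8: (0.025/0.199) × 3.7 = 0.4648
Sum = 5.4000 + 2.4236 + 0.5804 + 0.9497 + 0.4648 = 9.8186

9.82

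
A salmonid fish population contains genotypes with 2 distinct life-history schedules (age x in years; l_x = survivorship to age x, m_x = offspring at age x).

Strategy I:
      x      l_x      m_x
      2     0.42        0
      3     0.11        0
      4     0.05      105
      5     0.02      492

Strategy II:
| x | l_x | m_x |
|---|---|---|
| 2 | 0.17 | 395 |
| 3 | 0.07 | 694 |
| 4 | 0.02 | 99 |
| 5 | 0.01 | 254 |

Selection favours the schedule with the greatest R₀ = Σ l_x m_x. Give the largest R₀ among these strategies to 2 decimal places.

120.25

Strategy I: R₀ = 0.42×0 + 0.11×0 + 0.05×105 + 0.02×492 = 15.0900
Strategy II: R₀ = 0.17×395 + 0.07×694 + 0.02×99 + 0.01×254 = 120.2500
Highest R₀: strategy II with 120.2500.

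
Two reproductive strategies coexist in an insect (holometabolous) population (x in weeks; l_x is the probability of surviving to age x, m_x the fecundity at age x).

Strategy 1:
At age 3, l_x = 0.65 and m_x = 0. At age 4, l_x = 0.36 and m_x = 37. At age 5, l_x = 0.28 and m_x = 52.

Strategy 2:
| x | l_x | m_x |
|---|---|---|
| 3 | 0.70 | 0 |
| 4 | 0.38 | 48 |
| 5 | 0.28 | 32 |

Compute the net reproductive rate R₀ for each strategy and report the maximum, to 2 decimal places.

Strategy 1: R₀ = 0.65×0 + 0.36×37 + 0.28×52 = 27.8800
Strategy 2: R₀ = 0.70×0 + 0.38×48 + 0.28×32 = 27.2000
Highest R₀: strategy 1 with 27.8800.

27.88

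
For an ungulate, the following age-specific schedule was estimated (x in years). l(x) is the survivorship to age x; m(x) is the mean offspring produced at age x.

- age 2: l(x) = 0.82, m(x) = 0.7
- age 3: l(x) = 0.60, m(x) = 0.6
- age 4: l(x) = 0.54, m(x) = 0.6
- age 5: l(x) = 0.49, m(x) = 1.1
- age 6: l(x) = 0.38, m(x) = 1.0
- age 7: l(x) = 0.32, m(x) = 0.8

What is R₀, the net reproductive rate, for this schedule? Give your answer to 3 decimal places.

R₀ = Σ l(x) m(x):
  age 2: 0.82 × 0.7 = 0.5740
  age 3: 0.60 × 0.6 = 0.3600
  age 4: 0.54 × 0.6 = 0.3240
  age 5: 0.49 × 1.1 = 0.5390
  age 6: 0.38 × 1.0 = 0.3800
  age 7: 0.32 × 0.8 = 0.2560
R₀ = 0.5740 + 0.3600 + 0.3240 + 0.5390 + 0.3800 + 0.2560 = 2.4330

2.433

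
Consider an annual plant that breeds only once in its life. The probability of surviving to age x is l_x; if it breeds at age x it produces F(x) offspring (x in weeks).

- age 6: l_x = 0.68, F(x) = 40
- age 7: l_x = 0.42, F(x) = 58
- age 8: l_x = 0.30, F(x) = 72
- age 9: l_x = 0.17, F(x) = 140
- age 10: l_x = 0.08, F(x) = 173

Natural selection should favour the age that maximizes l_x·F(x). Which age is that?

Expected offspring if breeding at age x = l_x × F(x):
  age 6: 0.68 × 40 = 27.200
  age 7: 0.42 × 58 = 24.360
  age 8: 0.30 × 72 = 21.600
  age 9: 0.17 × 140 = 23.800
  age 10: 0.08 × 173 = 13.840
Maximum at age 6 (27.200).

6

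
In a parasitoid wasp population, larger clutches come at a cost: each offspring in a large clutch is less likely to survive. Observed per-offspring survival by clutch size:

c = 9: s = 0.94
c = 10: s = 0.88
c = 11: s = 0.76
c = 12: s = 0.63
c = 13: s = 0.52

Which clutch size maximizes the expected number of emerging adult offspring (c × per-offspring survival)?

Expected emerging adult offspring = c × s(c):
  c=9: 9 × 0.94 = 8.460
  c=10: 10 × 0.88 = 8.800
  c=11: 11 × 0.76 = 8.360
  c=12: 12 × 0.63 = 7.560
  c=13: 13 × 0.52 = 6.760
Maximum at c = 10 (8.800 emerging adult offspring).

10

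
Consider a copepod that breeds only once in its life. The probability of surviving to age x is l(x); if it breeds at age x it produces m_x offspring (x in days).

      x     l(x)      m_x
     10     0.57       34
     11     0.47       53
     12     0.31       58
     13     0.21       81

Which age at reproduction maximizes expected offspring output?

11

Expected offspring if breeding at age x = l(x) × m_x:
  age 10: 0.57 × 34 = 19.380
  age 11: 0.47 × 53 = 24.910
  age 12: 0.31 × 58 = 17.980
  age 13: 0.21 × 81 = 17.010
Maximum at age 11 (24.910).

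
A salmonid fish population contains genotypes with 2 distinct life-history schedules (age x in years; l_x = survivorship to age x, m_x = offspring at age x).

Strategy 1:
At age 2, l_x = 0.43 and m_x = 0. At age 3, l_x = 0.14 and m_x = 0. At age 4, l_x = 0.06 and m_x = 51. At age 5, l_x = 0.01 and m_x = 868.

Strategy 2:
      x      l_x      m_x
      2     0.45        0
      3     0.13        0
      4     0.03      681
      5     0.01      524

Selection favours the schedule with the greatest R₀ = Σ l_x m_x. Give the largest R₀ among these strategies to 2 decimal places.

Strategy 1: R₀ = 0.43×0 + 0.14×0 + 0.06×51 + 0.01×868 = 11.7400
Strategy 2: R₀ = 0.45×0 + 0.13×0 + 0.03×681 + 0.01×524 = 25.6700
Highest R₀: strategy 2 with 25.6700.

25.67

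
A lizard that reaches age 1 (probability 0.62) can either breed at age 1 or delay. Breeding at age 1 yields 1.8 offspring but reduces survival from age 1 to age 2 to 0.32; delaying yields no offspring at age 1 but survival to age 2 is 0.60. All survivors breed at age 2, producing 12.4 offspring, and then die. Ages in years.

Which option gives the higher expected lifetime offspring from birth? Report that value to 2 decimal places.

4.61

breed at age 1: R₀ = 0.62 × (1.8 + 0.32 × 12.4) = 0.62 × 5.7680 = 3.5762
delay to age 2: R₀ = 0.62 × (0.60 × 12.4) = 0.62 × 7.4400 = 4.6128
Higher: delay to age 2 (4.6128).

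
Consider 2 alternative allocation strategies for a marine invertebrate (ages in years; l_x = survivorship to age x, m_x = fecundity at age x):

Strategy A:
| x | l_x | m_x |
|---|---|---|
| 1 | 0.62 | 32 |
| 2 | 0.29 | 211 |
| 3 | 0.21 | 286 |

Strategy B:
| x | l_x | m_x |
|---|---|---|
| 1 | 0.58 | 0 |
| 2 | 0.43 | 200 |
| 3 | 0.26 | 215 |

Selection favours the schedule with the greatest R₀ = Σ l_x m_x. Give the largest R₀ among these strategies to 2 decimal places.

Strategy A: R₀ = 0.62×32 + 0.29×211 + 0.21×286 = 141.0900
Strategy B: R₀ = 0.58×0 + 0.43×200 + 0.26×215 = 141.9000
Highest R₀: strategy B with 141.9000.

141.90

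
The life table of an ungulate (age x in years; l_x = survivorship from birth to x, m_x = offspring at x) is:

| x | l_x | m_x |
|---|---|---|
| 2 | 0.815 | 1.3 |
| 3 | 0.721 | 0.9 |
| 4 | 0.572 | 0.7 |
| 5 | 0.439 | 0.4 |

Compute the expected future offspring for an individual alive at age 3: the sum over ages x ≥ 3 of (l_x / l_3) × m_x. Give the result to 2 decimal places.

l_3 = 0.721. Conditional survival from age 3 to x is l_x / l_3.
  x=3: (0.721/0.721) × 0.9 = 0.9000
  x=4: (0.572/0.721) × 0.7 = 0.5553
  x=5: (0.439/0.721) × 0.4 = 0.2436
Sum = 0.9000 + 0.5553 + 0.2436 = 1.6989

1.70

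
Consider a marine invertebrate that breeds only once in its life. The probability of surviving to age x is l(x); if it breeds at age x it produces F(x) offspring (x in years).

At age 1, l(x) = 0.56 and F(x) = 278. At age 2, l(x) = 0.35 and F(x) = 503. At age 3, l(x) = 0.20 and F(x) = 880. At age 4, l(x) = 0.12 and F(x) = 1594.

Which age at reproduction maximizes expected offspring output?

4

Expected offspring if breeding at age x = l(x) × F(x):
  age 1: 0.56 × 278 = 155.680
  age 2: 0.35 × 503 = 176.050
  age 3: 0.20 × 880 = 176.000
  age 4: 0.12 × 1594 = 191.280
Maximum at age 4 (191.280).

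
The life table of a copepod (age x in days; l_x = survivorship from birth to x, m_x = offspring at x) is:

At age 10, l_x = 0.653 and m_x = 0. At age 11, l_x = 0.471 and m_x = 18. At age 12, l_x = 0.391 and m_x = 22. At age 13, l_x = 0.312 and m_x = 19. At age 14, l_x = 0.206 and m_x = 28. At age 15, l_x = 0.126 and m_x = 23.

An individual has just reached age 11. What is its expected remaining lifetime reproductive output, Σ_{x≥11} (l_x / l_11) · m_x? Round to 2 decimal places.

l_11 = 0.471. Conditional survival from age 11 to x is l_x / l_11.
  x=11: (0.471/0.471) × 18 = 18.0000
  x=12: (0.391/0.471) × 22 = 18.2633
  x=13: (0.312/0.471) × 19 = 12.5860
  x=14: (0.206/0.471) × 28 = 12.2463
  x=15: (0.126/0.471) × 23 = 6.1529
Sum = 18.0000 + 18.2633 + 12.5860 + 12.2463 + 6.1529 = 67.2484

67.25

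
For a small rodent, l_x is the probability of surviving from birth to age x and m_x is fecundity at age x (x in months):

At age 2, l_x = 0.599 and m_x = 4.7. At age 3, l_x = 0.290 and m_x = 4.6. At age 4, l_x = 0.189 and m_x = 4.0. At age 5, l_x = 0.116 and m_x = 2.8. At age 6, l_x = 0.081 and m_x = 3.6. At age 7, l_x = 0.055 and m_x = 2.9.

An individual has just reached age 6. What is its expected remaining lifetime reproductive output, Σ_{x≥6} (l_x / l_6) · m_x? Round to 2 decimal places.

5.57

l_6 = 0.081. Conditional survival from age 6 to x is l_x / l_6.
  x=6: (0.081/0.081) × 3.6 = 3.6000
  x=7: (0.055/0.081) × 2.9 = 1.9691
Sum = 3.6000 + 1.9691 = 5.5691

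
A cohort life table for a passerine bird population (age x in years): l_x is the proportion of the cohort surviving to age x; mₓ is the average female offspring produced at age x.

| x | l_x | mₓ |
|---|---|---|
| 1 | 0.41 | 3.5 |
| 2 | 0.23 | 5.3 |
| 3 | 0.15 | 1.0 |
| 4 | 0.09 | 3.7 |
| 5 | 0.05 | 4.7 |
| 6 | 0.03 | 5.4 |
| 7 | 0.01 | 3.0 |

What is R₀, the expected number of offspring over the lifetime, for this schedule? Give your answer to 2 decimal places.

3.56

R₀ = Σ l_x mₓ:
  age 1: 0.41 × 3.5 = 1.4350
  age 2: 0.23 × 5.3 = 1.2190
  age 3: 0.15 × 1.0 = 0.1500
  age 4: 0.09 × 3.7 = 0.3330
  age 5: 0.05 × 4.7 = 0.2350
  age 6: 0.03 × 5.4 = 0.1620
  age 7: 0.01 × 3.0 = 0.0300
R₀ = 1.4350 + 1.2190 + 0.1500 + 0.3330 + 0.2350 + 0.1620 + 0.0300 = 3.5640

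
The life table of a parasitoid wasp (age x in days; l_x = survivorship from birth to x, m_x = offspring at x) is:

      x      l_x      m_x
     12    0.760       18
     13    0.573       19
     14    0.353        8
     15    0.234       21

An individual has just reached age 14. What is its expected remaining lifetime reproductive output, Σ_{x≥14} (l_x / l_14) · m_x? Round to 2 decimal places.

l_14 = 0.353. Conditional survival from age 14 to x is l_x / l_14.
  x=14: (0.353/0.353) × 8 = 8.0000
  x=15: (0.234/0.353) × 21 = 13.9207
Sum = 8.0000 + 13.9207 = 21.9207

21.92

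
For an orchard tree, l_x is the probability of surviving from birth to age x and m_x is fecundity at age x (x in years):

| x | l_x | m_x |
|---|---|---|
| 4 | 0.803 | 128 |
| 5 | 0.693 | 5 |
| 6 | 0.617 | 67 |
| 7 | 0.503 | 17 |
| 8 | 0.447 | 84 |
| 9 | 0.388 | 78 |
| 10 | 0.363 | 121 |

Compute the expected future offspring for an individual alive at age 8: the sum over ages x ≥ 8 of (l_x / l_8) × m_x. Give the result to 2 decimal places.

249.97

l_8 = 0.447. Conditional survival from age 8 to x is l_x / l_8.
  x=8: (0.447/0.447) × 84 = 84.0000
  x=9: (0.388/0.447) × 78 = 67.7047
  x=10: (0.363/0.447) × 121 = 98.2617
Sum = 84.0000 + 67.7047 + 98.2617 = 249.9664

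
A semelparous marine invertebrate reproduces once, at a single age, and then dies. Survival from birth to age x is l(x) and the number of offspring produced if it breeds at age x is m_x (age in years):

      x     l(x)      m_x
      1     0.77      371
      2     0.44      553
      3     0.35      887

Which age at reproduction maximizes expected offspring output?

Expected offspring if breeding at age x = l(x) × m_x:
  age 1: 0.77 × 371 = 285.670
  age 2: 0.44 × 553 = 243.320
  age 3: 0.35 × 887 = 310.450
Maximum at age 3 (310.450).

3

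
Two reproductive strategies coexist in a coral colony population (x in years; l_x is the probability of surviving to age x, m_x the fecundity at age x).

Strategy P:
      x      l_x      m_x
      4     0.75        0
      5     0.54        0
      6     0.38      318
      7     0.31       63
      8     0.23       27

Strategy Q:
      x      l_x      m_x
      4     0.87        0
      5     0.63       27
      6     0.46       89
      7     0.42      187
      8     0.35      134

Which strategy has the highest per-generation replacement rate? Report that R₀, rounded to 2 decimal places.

Strategy P: R₀ = 0.75×0 + 0.54×0 + 0.38×318 + 0.31×63 + 0.23×27 = 146.5800
Strategy Q: R₀ = 0.87×0 + 0.63×27 + 0.46×89 + 0.42×187 + 0.35×134 = 183.3900
Highest R₀: strategy Q with 183.3900.

183.39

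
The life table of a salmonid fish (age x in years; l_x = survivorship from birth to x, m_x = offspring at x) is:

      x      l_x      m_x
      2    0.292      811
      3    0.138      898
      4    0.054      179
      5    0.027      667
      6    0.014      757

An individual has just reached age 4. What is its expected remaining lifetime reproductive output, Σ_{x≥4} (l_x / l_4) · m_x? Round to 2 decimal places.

708.76

l_4 = 0.054. Conditional survival from age 4 to x is l_x / l_4.
  x=4: (0.054/0.054) × 179 = 179.0000
  x=5: (0.027/0.054) × 667 = 333.5000
  x=6: (0.014/0.054) × 757 = 196.2593
Sum = 179.0000 + 333.5000 + 196.2593 = 708.7593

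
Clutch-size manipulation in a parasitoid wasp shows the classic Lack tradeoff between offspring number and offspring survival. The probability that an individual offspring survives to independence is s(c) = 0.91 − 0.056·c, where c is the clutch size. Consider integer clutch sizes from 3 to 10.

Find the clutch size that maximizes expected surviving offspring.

8

Expected surviving offspring = c × s(c):
  c=3: 3 × 0.742 = 2.226
  c=4: 4 × 0.686 = 2.744
  c=5: 5 × 0.630 = 3.150
  c=6: 6 × 0.574 = 3.444
  c=7: 7 × 0.518 = 3.626
  c=8: 8 × 0.462 = 3.696
  c=9: 9 × 0.406 = 3.654
  c=10: 10 × 0.350 = 3.500
Maximum at c = 8 (3.696 surviving offspring).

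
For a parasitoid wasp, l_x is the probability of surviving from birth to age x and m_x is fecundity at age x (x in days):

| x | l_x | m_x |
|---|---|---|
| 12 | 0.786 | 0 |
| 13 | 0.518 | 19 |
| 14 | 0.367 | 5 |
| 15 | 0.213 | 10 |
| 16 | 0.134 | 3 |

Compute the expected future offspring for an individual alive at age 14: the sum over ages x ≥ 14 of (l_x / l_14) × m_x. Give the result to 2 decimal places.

11.90

l_14 = 0.367. Conditional survival from age 14 to x is l_x / l_14.
  x=14: (0.367/0.367) × 5 = 5.0000
  x=15: (0.213/0.367) × 10 = 5.8038
  x=16: (0.134/0.367) × 3 = 1.0954
Sum = 5.0000 + 5.8038 + 1.0954 = 11.8992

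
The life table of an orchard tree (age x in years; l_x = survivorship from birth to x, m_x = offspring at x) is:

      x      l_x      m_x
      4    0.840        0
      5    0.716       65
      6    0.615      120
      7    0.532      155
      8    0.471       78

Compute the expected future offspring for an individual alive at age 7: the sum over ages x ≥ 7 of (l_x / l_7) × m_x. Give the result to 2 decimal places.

l_7 = 0.532. Conditional survival from age 7 to x is l_x / l_7.
  x=7: (0.532/0.532) × 155 = 155.0000
  x=8: (0.471/0.532) × 78 = 69.0564
Sum = 155.0000 + 69.0564 = 224.0564

224.06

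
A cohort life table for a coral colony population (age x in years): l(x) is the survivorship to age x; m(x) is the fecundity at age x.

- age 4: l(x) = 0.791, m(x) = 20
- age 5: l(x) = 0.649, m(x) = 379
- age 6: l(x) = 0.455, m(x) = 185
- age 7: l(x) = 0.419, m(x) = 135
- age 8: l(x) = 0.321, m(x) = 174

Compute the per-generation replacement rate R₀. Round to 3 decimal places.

R₀ = Σ l(x) m(x):
  age 4: 0.791 × 20 = 15.8200
  age 5: 0.649 × 379 = 245.9710
  age 6: 0.455 × 185 = 84.1750
  age 7: 0.419 × 135 = 56.5650
  age 8: 0.321 × 174 = 55.8540
R₀ = 15.8200 + 245.9710 + 84.1750 + 56.5650 + 55.8540 = 458.3850

458.385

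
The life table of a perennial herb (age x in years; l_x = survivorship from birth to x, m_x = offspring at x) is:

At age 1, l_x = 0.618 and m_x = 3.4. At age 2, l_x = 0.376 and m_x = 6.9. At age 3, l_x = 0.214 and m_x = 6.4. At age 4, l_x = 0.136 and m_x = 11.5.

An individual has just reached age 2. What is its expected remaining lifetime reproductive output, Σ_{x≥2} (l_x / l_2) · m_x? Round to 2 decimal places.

14.70

l_2 = 0.376. Conditional survival from age 2 to x is l_x / l_2.
  x=2: (0.376/0.376) × 6.9 = 6.9000
  x=3: (0.214/0.376) × 6.4 = 3.6426
  x=4: (0.136/0.376) × 11.5 = 4.1596
Sum = 6.9000 + 3.6426 + 4.1596 = 14.7021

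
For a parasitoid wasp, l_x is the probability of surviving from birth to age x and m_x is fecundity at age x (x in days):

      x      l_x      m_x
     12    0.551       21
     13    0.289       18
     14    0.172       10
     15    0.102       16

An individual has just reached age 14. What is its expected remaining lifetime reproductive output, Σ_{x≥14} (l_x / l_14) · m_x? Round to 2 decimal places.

l_14 = 0.172. Conditional survival from age 14 to x is l_x / l_14.
  x=14: (0.172/0.172) × 10 = 10.0000
  x=15: (0.102/0.172) × 16 = 9.4884
Sum = 10.0000 + 9.4884 = 19.4884

19.49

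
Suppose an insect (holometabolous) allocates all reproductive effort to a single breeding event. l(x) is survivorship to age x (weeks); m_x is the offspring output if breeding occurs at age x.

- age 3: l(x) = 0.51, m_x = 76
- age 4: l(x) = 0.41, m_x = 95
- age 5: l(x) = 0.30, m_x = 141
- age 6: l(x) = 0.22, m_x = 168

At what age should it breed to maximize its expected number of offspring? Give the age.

5

Expected offspring if breeding at age x = l(x) × m_x:
  age 3: 0.51 × 76 = 38.760
  age 4: 0.41 × 95 = 38.950
  age 5: 0.30 × 141 = 42.300
  age 6: 0.22 × 168 = 36.960
Maximum at age 5 (42.300).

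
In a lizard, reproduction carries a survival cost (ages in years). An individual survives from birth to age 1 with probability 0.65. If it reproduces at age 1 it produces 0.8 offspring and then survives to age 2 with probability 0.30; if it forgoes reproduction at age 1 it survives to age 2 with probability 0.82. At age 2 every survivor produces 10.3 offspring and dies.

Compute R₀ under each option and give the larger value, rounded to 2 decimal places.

breed at age 1: R₀ = 0.65 × (0.8 + 0.30 × 10.3) = 0.65 × 3.8900 = 2.5285
delay to age 2: R₀ = 0.65 × (0.82 × 10.3) = 0.65 × 8.4460 = 5.4899
Higher: delay to age 2 (5.4899).

5.49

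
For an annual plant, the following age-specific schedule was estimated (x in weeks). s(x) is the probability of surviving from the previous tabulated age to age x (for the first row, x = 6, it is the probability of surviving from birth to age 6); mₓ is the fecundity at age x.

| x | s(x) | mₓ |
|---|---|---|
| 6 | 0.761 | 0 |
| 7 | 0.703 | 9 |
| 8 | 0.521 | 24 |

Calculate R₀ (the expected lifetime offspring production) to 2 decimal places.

Survivorship from birth: l_x = s_6·s_7·…·s_x.
  l_6 = 0.76100
  l_7 = 0.53498
  l_8 = 0.27873
R₀ = Σ l_x mₓ:
  age 6: 0.76100 × 0 = 0.0000
  age 7: 0.53498 × 9 = 4.8148
  age 8: 0.27873 × 24 = 6.6895
R₀ = 0.0000 + 4.8148 + 6.6895 = 11.5043

11.50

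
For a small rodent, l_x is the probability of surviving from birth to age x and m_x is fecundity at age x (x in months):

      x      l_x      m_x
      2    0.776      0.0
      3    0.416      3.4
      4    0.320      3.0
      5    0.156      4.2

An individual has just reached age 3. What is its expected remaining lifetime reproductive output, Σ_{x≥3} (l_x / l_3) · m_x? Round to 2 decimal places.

l_3 = 0.416. Conditional survival from age 3 to x is l_x / l_3.
  x=3: (0.416/0.416) × 3.4 = 3.4000
  x=4: (0.320/0.416) × 3.0 = 2.3077
  x=5: (0.156/0.416) × 4.2 = 1.5750
Sum = 3.4000 + 2.3077 + 1.5750 = 7.2827

7.28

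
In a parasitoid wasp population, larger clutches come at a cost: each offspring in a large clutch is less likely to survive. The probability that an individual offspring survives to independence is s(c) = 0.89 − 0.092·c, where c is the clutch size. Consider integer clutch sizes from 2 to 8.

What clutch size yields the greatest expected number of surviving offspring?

Expected surviving offspring = c × s(c):
  c=2: 2 × 0.706 = 1.412
  c=3: 3 × 0.614 = 1.842
  c=4: 4 × 0.522 = 2.088
  c=5: 5 × 0.430 = 2.150
  c=6: 6 × 0.338 = 2.028
  c=7: 7 × 0.246 = 1.722
  c=8: 8 × 0.154 = 1.232
Maximum at c = 5 (2.150 surviving offspring).

5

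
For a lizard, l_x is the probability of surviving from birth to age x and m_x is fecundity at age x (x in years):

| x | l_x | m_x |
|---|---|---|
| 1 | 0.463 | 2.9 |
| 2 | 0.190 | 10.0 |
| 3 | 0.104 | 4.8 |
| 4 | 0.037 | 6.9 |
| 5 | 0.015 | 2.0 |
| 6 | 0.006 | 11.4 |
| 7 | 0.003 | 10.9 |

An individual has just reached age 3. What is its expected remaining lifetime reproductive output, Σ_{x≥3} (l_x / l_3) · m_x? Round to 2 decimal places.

8.52

l_3 = 0.104. Conditional survival from age 3 to x is l_x / l_3.
  x=3: (0.104/0.104) × 4.8 = 4.8000
  x=4: (0.037/0.104) × 6.9 = 2.4548
  x=5: (0.015/0.104) × 2.0 = 0.2885
  x=6: (0.006/0.104) × 11.4 = 0.6577
  x=7: (0.003/0.104) × 10.9 = 0.3144
Sum = 4.8000 + 2.4548 + 0.2885 + 0.6577 + 0.3144 = 8.5154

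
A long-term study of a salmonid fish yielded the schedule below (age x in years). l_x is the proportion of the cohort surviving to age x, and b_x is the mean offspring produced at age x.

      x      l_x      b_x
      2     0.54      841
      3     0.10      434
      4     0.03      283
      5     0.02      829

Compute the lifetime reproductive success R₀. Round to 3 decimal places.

522.610

R₀ = Σ l_x b_x:
  age 2: 0.54 × 841 = 454.1400
  age 3: 0.10 × 434 = 43.4000
  age 4: 0.03 × 283 = 8.4900
  age 5: 0.02 × 829 = 16.5800
R₀ = 454.1400 + 43.4000 + 8.4900 + 16.5800 = 522.6100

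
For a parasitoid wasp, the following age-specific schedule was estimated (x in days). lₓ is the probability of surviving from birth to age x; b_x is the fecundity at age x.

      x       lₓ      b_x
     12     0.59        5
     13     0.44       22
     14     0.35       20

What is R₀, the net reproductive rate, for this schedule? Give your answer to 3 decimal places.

19.630

R₀ = Σ lₓ b_x:
  age 12: 0.59 × 5 = 2.9500
  age 13: 0.44 × 22 = 9.6800
  age 14: 0.35 × 20 = 7.0000
R₀ = 2.9500 + 9.6800 + 7.0000 = 19.6300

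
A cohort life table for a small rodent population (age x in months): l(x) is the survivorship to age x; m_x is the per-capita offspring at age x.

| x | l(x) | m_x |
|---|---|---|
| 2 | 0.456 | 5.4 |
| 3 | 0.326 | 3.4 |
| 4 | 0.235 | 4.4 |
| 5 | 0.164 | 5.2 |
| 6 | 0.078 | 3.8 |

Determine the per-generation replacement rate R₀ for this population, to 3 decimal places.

R₀ = Σ l(x) m_x:
  age 2: 0.456 × 5.4 = 2.4624
  age 3: 0.326 × 3.4 = 1.1084
  age 4: 0.235 × 4.4 = 1.0340
  age 5: 0.164 × 5.2 = 0.8528
  age 6: 0.078 × 3.8 = 0.2964
R₀ = 2.4624 + 1.1084 + 1.0340 + 0.8528 + 0.2964 = 5.7540

5.754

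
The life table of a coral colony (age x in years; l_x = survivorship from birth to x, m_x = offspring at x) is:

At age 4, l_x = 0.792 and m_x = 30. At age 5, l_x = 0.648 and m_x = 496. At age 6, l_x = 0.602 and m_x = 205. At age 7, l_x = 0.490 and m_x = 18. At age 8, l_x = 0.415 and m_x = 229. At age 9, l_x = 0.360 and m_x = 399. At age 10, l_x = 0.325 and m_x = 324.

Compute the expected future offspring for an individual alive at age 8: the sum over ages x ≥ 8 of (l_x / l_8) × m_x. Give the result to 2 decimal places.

l_8 = 0.415. Conditional survival from age 8 to x is l_x / l_8.
  x=8: (0.415/0.415) × 229 = 229.0000
  x=9: (0.360/0.415) × 399 = 346.1205
  x=10: (0.325/0.415) × 324 = 253.7349
Sum = 229.0000 + 346.1205 + 253.7349 = 828.8554

828.86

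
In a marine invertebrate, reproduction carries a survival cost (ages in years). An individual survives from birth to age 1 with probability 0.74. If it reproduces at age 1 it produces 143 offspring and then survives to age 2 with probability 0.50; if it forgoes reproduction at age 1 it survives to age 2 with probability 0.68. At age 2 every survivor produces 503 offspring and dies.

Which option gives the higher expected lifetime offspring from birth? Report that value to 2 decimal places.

291.93

breed at age 1: R₀ = 0.74 × (143 + 0.50 × 503) = 0.74 × 394.5000 = 291.9300
delay to age 2: R₀ = 0.74 × (0.68 × 503) = 0.74 × 342.0400 = 253.1096
Higher: breed at age 1 (291.9300).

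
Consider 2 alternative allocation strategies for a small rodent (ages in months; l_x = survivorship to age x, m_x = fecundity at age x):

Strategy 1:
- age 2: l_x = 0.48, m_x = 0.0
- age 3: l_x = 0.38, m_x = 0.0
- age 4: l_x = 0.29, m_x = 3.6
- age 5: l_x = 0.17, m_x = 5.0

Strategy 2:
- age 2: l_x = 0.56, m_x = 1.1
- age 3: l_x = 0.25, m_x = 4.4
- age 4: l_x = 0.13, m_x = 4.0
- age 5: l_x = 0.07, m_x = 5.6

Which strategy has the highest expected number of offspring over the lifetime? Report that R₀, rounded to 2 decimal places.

2.63

Strategy 1: R₀ = 0.48×0.0 + 0.38×0.0 + 0.29×3.6 + 0.17×5.0 = 1.8940
Strategy 2: R₀ = 0.56×1.1 + 0.25×4.4 + 0.13×4.0 + 0.07×5.6 = 2.6280
Highest R₀: strategy 2 with 2.6280.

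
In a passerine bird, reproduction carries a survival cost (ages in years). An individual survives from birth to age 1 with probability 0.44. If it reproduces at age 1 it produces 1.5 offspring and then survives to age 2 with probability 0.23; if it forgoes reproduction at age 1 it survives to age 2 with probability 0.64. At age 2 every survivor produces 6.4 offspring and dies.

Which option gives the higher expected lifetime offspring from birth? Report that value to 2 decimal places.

1.80

breed at age 1: R₀ = 0.44 × (1.5 + 0.23 × 6.4) = 0.44 × 2.9720 = 1.3077
delay to age 2: R₀ = 0.44 × (0.64 × 6.4) = 0.44 × 4.0960 = 1.8022
Higher: delay to age 2 (1.8022).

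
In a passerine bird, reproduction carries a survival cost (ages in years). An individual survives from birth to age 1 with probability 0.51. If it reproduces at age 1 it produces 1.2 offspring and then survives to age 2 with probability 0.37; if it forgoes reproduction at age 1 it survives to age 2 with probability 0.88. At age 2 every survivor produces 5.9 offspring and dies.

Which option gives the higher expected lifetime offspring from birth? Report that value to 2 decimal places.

2.65

breed at age 1: R₀ = 0.51 × (1.2 + 0.37 × 5.9) = 0.51 × 3.3830 = 1.7253
delay to age 2: R₀ = 0.51 × (0.88 × 5.9) = 0.51 × 5.1920 = 2.6479
Higher: delay to age 2 (2.6479).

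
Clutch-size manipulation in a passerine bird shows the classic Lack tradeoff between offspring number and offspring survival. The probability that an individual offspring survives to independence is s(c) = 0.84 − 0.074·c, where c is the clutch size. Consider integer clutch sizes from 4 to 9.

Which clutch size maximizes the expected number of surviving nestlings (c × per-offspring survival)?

Expected surviving nestlings = c × s(c):
  c=4: 4 × 0.544 = 2.176
  c=5: 5 × 0.470 = 2.350
  c=6: 6 × 0.396 = 2.376
  c=7: 7 × 0.322 = 2.254
  c=8: 8 × 0.248 = 1.984
  c=9: 9 × 0.174 = 1.566
Maximum at c = 6 (2.376 surviving nestlings).

6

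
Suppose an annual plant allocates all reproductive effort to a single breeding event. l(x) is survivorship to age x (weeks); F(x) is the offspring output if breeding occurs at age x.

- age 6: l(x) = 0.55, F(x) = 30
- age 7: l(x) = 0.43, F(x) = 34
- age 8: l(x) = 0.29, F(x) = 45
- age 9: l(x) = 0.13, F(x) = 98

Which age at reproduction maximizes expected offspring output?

Expected offspring if breeding at age x = l(x) × F(x):
  age 6: 0.55 × 30 = 16.500
  age 7: 0.43 × 34 = 14.620
  age 8: 0.29 × 45 = 13.050
  age 9: 0.13 × 98 = 12.740
Maximum at age 6 (16.500).

6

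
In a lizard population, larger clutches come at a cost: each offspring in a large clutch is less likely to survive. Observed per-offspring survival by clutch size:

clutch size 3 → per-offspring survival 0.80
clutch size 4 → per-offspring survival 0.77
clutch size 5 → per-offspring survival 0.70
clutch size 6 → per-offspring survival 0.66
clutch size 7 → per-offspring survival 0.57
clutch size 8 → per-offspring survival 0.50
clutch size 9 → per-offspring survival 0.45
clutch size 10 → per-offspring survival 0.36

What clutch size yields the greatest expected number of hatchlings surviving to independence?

Expected hatchlings surviving to independence = c × s(c):
  c=3: 3 × 0.80 = 2.400
  c=4: 4 × 0.77 = 3.080
  c=5: 5 × 0.70 = 3.500
  c=6: 6 × 0.66 = 3.960
  c=7: 7 × 0.57 = 3.990
  c=8: 8 × 0.50 = 4.000
  c=9: 9 × 0.45 = 4.050
  c=10: 10 × 0.36 = 3.600
Maximum at c = 9 (4.050 hatchlings surviving to independence).

9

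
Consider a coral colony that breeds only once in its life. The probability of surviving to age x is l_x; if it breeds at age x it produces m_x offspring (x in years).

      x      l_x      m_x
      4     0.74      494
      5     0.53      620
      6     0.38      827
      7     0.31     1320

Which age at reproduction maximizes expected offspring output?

7

Expected offspring if breeding at age x = l_x × m_x:
  age 4: 0.74 × 494 = 365.560
  age 5: 0.53 × 620 = 328.600
  age 6: 0.38 × 827 = 314.260
  age 7: 0.31 × 1320 = 409.200
Maximum at age 7 (409.200).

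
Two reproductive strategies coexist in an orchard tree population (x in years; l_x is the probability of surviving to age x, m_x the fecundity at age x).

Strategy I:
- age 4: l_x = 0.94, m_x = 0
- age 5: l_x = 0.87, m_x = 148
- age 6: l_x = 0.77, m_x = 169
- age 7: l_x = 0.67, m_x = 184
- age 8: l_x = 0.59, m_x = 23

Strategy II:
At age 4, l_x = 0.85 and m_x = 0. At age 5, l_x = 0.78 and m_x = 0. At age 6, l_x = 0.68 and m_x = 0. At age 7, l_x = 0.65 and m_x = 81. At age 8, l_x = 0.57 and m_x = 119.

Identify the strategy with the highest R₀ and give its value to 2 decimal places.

Strategy I: R₀ = 0.94×0 + 0.87×148 + 0.77×169 + 0.67×184 + 0.59×23 = 395.7400
Strategy II: R₀ = 0.85×0 + 0.78×0 + 0.68×0 + 0.65×81 + 0.57×119 = 120.4800
Highest R₀: strategy I with 395.7400.

395.74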